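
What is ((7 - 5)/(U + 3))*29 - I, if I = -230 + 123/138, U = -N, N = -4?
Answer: 76441/322 ≈ 237.39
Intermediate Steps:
U = 4 (U = -1*(-4) = 4)
I = -10539/46 (I = -230 + 123*(1/138) = -230 + 41/46 = -10539/46 ≈ -229.11)
((7 - 5)/(U + 3))*29 - I = ((7 - 5)/(4 + 3))*29 - 1*(-10539/46) = (2/7)*29 + 10539/46 = 58/7 + 10539/46 = 76441/322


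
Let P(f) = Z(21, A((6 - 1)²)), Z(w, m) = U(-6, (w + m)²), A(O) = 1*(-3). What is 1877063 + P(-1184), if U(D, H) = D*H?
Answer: 1875119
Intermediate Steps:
A(O) = -3
Z(w, m) = -6*(m + w)² (Z(w, m) = -6*(w + m)² = -6*(m + w)²)
P(f) = -1944 (P(f) = -6*(-3 + 21)² = -6*18² = -6*324 = -1944)
1877063 + P(-1184) = 1877063 - 1944 = 1875119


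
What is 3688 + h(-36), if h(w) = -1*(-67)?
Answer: 3755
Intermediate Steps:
h(w) = 67
3688 + h(-36) = 3688 + 67 = 3755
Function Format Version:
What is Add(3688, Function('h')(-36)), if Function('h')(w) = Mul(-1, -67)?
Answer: 3755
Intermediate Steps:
Function('h')(w) = 67
Add(3688, Function('h')(-36)) = Add(3688, 67) = 3755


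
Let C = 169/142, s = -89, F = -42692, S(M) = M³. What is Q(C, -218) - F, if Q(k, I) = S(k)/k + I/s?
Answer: 76621830113/1794596 ≈ 42696.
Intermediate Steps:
C = 169/142 (C = 169*(1/142) = 169/142 ≈ 1.1901)
Q(k, I) = k² - I/89 (Q(k, I) = k³/k + I/(-89) = k² + I*(-1/89) = k² - I/89)
Q(C, -218) - F = ((169/142)² - 1/89*(-218)) - 1*(-42692) = (28561/20164 + 218/89) + 42692 = 6937681/1794596 + 42692 = 76621830113/1794596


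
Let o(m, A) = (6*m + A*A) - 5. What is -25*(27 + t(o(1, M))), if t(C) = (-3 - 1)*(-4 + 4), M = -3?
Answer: -675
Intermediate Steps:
o(m, A) = -5 + A**2 + 6*m (o(m, A) = (6*m + A**2) - 5 = (A**2 + 6*m) - 5 = -5 + A**2 + 6*m)
t(C) = 0 (t(C) = -4*0 = 0)
-25*(27 + t(o(1, M))) = -25*(27 + 0) = -25*27 = -675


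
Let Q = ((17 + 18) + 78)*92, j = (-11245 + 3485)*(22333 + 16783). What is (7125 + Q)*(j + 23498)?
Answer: -5317915434902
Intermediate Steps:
j = -303540160 (j = -7760*39116 = -303540160)
Q = 10396 (Q = (35 + 78)*92 = 113*92 = 10396)
(7125 + Q)*(j + 23498) = (7125 + 10396)*(-303540160 + 23498) = 17521*(-303516662) = -5317915434902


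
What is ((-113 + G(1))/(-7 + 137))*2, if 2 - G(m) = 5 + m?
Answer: -9/5 ≈ -1.8000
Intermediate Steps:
G(m) = -3 - m (G(m) = 2 - (5 + m) = 2 + (-5 - m) = -3 - m)
((-113 + G(1))/(-7 + 137))*2 = ((-113 + (-3 - 1*1))/(-7 + 137))*2 = ((-113 + (-3 - 1))/130)*2 = ((-113 - 4)*(1/130))*2 = -117*1/130*2 = -9/10*2 = -9/5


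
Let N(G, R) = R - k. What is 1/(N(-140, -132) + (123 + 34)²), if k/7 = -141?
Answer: 1/25504 ≈ 3.9210e-5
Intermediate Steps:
k = -987 (k = 7*(-141) = -987)
N(G, R) = 987 + R (N(G, R) = R - 1*(-987) = R + 987 = 987 + R)
1/(N(-140, -132) + (123 + 34)²) = 1/((987 - 132) + (123 + 34)²) = 1/(855 + 157²) = 1/(855 + 24649) = 1/25504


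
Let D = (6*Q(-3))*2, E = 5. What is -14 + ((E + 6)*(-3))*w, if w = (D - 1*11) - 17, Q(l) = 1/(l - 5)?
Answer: 1919/2 ≈ 959.50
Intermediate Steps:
Q(l) = 1/(-5 + l)
D = -3/2 (D = (6/(-5 - 3))*2 = (6/(-8))*2 = (6*(-⅛))*2 = -¾*2 = -3/2 ≈ -1.5000)
w = -59/2 (w = (-3/2 - 1*11) - 17 = (-3/2 - 11) - 17 = -25/2 - 17 = -59/2 ≈ -29.500)
-14 + ((E + 6)*(-3))*w = -14 + ((5 + 6)*(-3))*(-59/2) = -14 + (11*(-3))*(-59/2) = -14 - 33*(-59/2) = -14 + 1947/2 = 1919/2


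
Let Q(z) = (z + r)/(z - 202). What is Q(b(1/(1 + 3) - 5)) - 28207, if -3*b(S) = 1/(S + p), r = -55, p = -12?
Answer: -1145136735/40598 ≈ -28207.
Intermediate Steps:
b(S) = -1/(3*(-12 + S)) (b(S) = -1/(3*(S - 12)) = -1/(3*(-12 + S)))
Q(z) = (-55 + z)/(-202 + z) (Q(z) = (z - 55)/(z - 202) = (-55 + z)/(-202 + z))
Q(b(1/(1 + 3) - 5)) - 28207 = (-55 - 1/(-36 + 3*(1/(1 + 3) - 5)))/(-202 - 1/(-36 + 3*(1/(1 + 3) - 5))) - 28207 = (-55 - 1/(-36 + 3*(1/4 - 5)))/(-202 - 1/(-36 + 3*(1/4 - 5))) - 28207 = (-55 - 1/(-36 + 3*(¼ - 5)))/(-202 - 1/(-36 + 3*(¼ - 5))) - 28207 = (-55 - 1/(-36 + 3*(-19/4)))/(-202 - 1/(-36 + 3*(-19/4))) - 28207 = (-55 - 1/(-36 - 57/4))/(-202 - 1/(-36 - 57/4)) - 28207 = (-55 - 1/(-201/4))/(-202 - 1/(-201/4)) - 28207 = (-55 - 1*(-4/201))/(-202 - 1*(-4/201)) - 28207 = (-55 + 4/201)/(-202 + 4/201) - 28207 = -11051/201/(-40598/201) - 28207 = -201/40598*(-11051/201) - 28207 = 11051/40598 - 28207 = -1145136735/40598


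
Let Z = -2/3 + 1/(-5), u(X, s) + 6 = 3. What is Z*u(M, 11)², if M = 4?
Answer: -39/5 ≈ -7.8000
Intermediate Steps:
u(X, s) = -3 (u(X, s) = -6 + 3 = -3)
Z = -13/15 (Z = -2*⅓ + 1*(-⅕) = -⅔ - ⅕ = -13/15 ≈ -0.86667)
Z*u(M, 11)² = -13/15*(-3)² = -13/15*9 = -39/5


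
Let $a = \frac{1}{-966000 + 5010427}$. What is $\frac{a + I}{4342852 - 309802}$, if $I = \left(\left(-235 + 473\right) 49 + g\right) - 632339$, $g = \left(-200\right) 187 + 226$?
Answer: $- \frac{1330315173188}{8155688156175} \approx -0.16312$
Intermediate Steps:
$a = \frac{1}{4044427} \approx 2.4725 \cdot 10^{-7}$
$g = -37174$ ($g = -37400 + 226 = -37174$)
$I = -657851$ ($I = \left(\left(-235 + 473\right) 49 - 37174\right) - 632339 = \left(238 \cdot 49 - 37174\right) - 632339 = \left(11662 - 37174\right) - 632339 = -25512 - 632339 = -657851$)
$\frac{a + I}{4342852 - 309802} = \frac{\frac{1}{4044427} - 657851}{4342852 - 309802} = - \frac{2660630346376}{4044427 \cdot 4033050} = \left(- \frac{2660630346376}{4044427}\right) \frac{1}{4033050} = - \frac{1330315173188}{8155688156175}$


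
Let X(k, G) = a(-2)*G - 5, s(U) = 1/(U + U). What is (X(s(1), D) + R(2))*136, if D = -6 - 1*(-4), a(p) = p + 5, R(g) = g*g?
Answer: -952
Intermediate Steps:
s(U) = 1/(2*U)
R(g) = g²
a(p) = 5 + p
D = -2 (D = -6 + 4 = -2)
X(k, G) = -5 + 3*G (X(k, G) = (5 - 2)*G - 5 = 3*G - 5 = -5 + 3*G)
(X(s(1), D) + R(2))*136 = ((-5 + 3*(-2)) + 2²)*136 = ((-5 - 6) + 4)*136 = (-11 + 4)*136 = -7*136 = -952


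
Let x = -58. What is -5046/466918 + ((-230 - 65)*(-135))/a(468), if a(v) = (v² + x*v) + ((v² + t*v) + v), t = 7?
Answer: 916816419/10755923048 ≈ 0.085238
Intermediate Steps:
a(v) = -50*v + 2*v² (a(v) = (v² - 58*v) + ((v² + 7*v) + v) = (v² - 58*v) + (v² + 8*v) = -50*v + 2*v²)
-5046/466918 + ((-230 - 65)*(-135))/a(468) = -5046/466918 + ((-230 - 65)*(-135))/((2*468*(-25 + 468))) = -5046*1/466918 + (-295*(-135))/((2*468*443)) = -2523/233459 + 39825/414648 = -2523/233459 + 39825*(1/414648) = -2523/233459 + 4425/46072 = 916816419/10755923048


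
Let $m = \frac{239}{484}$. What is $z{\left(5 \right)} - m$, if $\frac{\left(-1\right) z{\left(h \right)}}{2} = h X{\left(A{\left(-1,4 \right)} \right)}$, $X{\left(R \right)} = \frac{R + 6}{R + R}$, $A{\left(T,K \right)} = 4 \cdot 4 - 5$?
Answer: $- \frac{3979}{484} \approx -8.2211$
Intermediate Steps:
$A{\left(T,K \right)} = 11$ ($A{\left(T,K \right)} = 16 - 5 = 11$)
$X{\left(R \right)} = \frac{6 + R}{2 R}$
$z{\left(h \right)} = - \frac{17 h}{11}$ ($z{\left(h \right)} = - 2 h \frac{6 + 11}{2 \cdot 11} = - 2 h \frac{1}{2} \cdot \frac{1}{11} \cdot 17 = - 2 h \frac{17}{22} = - 2 \frac{17 h}{22} = - \frac{17 h}{11}$)
$m = \frac{239}{484}$ ($m = 239 \cdot \frac{1}{484} = \frac{239}{484} \approx 0.4938$)
$z{\left(5 \right)} - m = \left(- \frac{17}{11}\right) 5 - \frac{239}{484} = - \frac{85}{11} - \frac{239}{484} = - \frac{3979}{484}$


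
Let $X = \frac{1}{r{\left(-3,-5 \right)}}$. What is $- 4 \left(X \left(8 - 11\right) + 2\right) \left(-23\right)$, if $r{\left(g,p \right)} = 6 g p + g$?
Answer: $\frac{5244}{29} \approx 180.83$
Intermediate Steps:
$r{\left(g,p \right)} = g + 6 g p$ ($r{\left(g,p \right)} = 6 g p + g = g + 6 g p$)
$X = \frac{1}{87}$ ($X = \frac{1}{\left(-3\right) \left(1 + 6 \left(-5\right)\right)} = \frac{1}{\left(-3\right) \left(1 - 30\right)} = \frac{1}{\left(-3\right) \left(-29\right)} = \frac{1}{87} \approx 0.011494$)
$- 4 \left(X \left(8 - 11\right) + 2\right) \left(-23\right) = - 4 \left(\frac{8 - 11}{87} + 2\right) \left(-23\right) = - 4 \left(\frac{1}{87} \left(-3\right) + 2\right) \left(-23\right) = - 4 \left(- \frac{1}{29} + 2\right) \left(-23\right) = - 4 \cdot \frac{57}{29} \left(-23\right) = \left(-4\right) \left(- \frac{1311}{29}\right) = \frac{5244}{29}$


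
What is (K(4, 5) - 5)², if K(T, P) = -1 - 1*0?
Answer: 36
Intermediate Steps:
K(T, P) = -1 (K(T, P) = -1 + 0 = -1)
(K(4, 5) - 5)² = (-1 - 5)² = (-6)² = 36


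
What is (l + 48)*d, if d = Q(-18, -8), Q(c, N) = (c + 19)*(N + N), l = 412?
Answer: -7360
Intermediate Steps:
Q(c, N) = 2*N*(19 + c) (Q(c, N) = (19 + c)*(2*N) = 2*N*(19 + c))
d = -16 (d = 2*(-8)*(19 - 18) = 2*(-8)*1 = -16)
(l + 48)*d = (412 + 48)*(-16) = 460*(-16) = -7360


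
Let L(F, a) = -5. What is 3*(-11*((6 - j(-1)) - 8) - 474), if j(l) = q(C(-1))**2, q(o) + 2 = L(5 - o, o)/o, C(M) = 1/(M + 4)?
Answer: 8181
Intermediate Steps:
C(M) = 1/(4 + M)
q(o) = -2 - 5/o
j(l) = 289 (j(l) = (-2 - 5/(1/(4 - 1)))**2 = (-2 - 5/(1/3))**2 = (-2 - 5/1/3)**2 = (-2 - 5*3)**2 = (-2 - 15)**2 = (-17)**2 = 289)
3*(-11*((6 - j(-1)) - 8) - 474) = 3*(-11*((6 - 1*289) - 8) - 474) = 3*(-11*((6 - 289) - 8) - 474) = 3*(-11*(-283 - 8) - 474) = 3*(-11*(-291) - 474) = 3*(3201 - 474) = 3*2727 = 8181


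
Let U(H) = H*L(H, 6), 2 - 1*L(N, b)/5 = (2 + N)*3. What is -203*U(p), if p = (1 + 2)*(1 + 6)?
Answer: 1428105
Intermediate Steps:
p = 21 (p = 3*7 = 21)
L(N, b) = -20 - 15*N (L(N, b) = 10 - 5*(2 + N)*3 = 10 - 5*(6 + 3*N) = 10 + (-30 - 15*N) = -20 - 15*N)
U(H) = H*(-20 - 15*H)
-203*U(p) = -(-1015)*21*(4 + 3*21) = -(-1015)*21*(4 + 63) = -(-1015)*21*67 = -203*(-7035) = 1428105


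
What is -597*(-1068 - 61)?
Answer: 674013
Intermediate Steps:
-597*(-1068 - 61) = -597*(-1129) = 674013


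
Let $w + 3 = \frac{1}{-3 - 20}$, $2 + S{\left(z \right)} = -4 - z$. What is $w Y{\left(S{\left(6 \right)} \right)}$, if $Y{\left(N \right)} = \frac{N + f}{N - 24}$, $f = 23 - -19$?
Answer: $\frac{175}{69} \approx 2.5362$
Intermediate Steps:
$f = 42$ ($f = 23 + 19 = 42$)
$S{\left(z \right)} = -6 - z$ ($S{\left(z \right)} = -2 - \left(4 + z\right) = -6 - z$)
$w = - \frac{70}{23}$ ($w = -3 + \frac{1}{-3 - 20} = -3 + \frac{1}{-23} = -3 - \frac{1}{23} = - \frac{70}{23} \approx -3.0435$)
$Y{\left(N \right)} = \frac{42 + N}{-24 + N}$ ($Y{\left(N \right)} = \frac{N + 42}{N - 24} = \frac{42 + N}{-24 + N}$)
$w Y{\left(S{\left(6 \right)} \right)} = - \frac{70 \frac{42 - 12}{-24 - 12}}{23} = - \frac{70 \frac{1}{-36} \cdot 30}{23} = - \frac{70 \left(\left(- \frac{1}{36}\right) 30\right)}{23} = \left(- \frac{70}{23}\right) \left(- \frac{5}{6}\right) = \frac{175}{69}$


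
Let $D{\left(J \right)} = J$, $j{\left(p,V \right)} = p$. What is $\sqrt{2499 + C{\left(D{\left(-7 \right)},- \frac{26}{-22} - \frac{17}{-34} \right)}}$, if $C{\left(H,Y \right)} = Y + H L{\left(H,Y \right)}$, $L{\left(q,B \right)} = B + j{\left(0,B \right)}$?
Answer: $\frac{117 \sqrt{22}}{11} \approx 49.889$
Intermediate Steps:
$L{\left(q,B \right)} = B$ ($L{\left(q,B \right)} = B + 0 = B$)
$C{\left(H,Y \right)} = Y + H Y$
$\sqrt{2499 + C{\left(D{\left(-7 \right)},- \frac{26}{-22} - \frac{17}{-34} \right)}} = \sqrt{2499 + \left(- \frac{26}{-22} - \frac{17}{-34}\right) \left(1 - 7\right)} = \sqrt{2499 + \left(\left(-26\right) \left(- \frac{1}{22}\right) - - \frac{1}{2}\right) \left(-6\right)} = \sqrt{2499 + \left(\frac{13}{11} + \frac{1}{2}\right) \left(-6\right)} = \sqrt{2499 + \frac{37}{22} \left(-6\right)} = \sqrt{2499 - \frac{111}{11}} = \sqrt{\frac{27378}{11}} = \frac{117 \sqrt{22}}{11}$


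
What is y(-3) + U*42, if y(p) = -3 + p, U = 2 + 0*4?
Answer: 78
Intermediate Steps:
U = 2 (U = 2 + 0 = 2)
y(-3) + U*42 = (-3 - 3) + 2*42 = -6 + 84 = 78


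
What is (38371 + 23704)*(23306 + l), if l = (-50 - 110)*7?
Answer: 1377195950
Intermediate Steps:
l = -1120 (l = -160*7 = -1120)
(38371 + 23704)*(23306 + l) = (38371 + 23704)*(23306 - 1120) = 62075*22186 = 1377195950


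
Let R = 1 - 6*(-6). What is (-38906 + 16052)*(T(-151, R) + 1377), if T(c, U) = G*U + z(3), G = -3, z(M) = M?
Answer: -29001726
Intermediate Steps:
R = 37 (R = 1 + 36 = 37)
T(c, U) = 3 - 3*U (T(c, U) = -3*U + 3 = 3 - 3*U)
(-38906 + 16052)*(T(-151, R) + 1377) = (-38906 + 16052)*((3 - 3*37) + 1377) = -22854*((3 - 111) + 1377) = -22854*(-108 + 1377) = -22854*1269 = -29001726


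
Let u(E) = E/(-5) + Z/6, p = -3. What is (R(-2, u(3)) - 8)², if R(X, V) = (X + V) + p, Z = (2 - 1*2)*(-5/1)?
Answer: 4624/25 ≈ 184.96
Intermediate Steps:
Z = 0 (Z = (2 - 2)*(-5*1) = 0*(-5) = 0)
u(E) = -E/5 (u(E) = E/(-5) + 0/6 = E*(-⅕) + 0*(⅙) = -E/5 + 0 = -E/5)
R(X, V) = -3 + V + X (R(X, V) = (X + V) - 3 = (V + X) - 3 = -3 + V + X)
(R(-2, u(3)) - 8)² = ((-3 - ⅕*3 - 2) - 8)² = ((-3 - ⅗ - 2) - 8)² = (-28/5 - 8)² = (-68/5)² = 4624/25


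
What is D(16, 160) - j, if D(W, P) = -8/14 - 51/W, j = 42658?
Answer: -4778117/112 ≈ -42662.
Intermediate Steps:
D(W, P) = -4/7 - 51/W (D(W, P) = -8*1/14 - 51/W = -4/7 - 51/W)
D(16, 160) - j = (-4/7 - 51/16) - 1*42658 = (-4/7 - 51*1/16) - 42658 = (-4/7 - 51/16) - 42658 = -421/112 - 42658 = -4778117/112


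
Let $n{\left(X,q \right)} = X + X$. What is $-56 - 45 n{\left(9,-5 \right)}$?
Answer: $-866$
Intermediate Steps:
$n{\left(X,q \right)} = 2 X$
$-56 - 45 n{\left(9,-5 \right)} = -56 - 45 \cdot 2 \cdot 9 = -56 - 810 = -866$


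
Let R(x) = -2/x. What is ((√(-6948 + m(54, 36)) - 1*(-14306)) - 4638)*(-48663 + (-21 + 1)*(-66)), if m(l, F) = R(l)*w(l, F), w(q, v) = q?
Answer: -457712124 - 236715*I*√278 ≈ -4.5771e+8 - 3.9468e+6*I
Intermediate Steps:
m(l, F) = -2 (m(l, F) = (-2/l)*l = -2)
((√(-6948 + m(54, 36)) - 1*(-14306)) - 4638)*(-48663 + (-21 + 1)*(-66)) = ((√(-6948 - 2) - 1*(-14306)) - 4638)*(-48663 + (-21 + 1)*(-66)) = ((√(-6950) + 14306) - 4638)*(-48663 - 20*(-66)) = ((5*I*√278 + 14306) - 4638)*(-48663 + 1320) = ((14306 + 5*I*√278) - 4638)*(-47343) = (9668 + 5*I*√278)*(-47343) = -457712124 - 236715*I*√278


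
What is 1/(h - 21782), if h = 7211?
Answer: -1/14571 ≈ -6.8630e-5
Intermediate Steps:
1/(h - 21782) = 1/(7211 - 21782) = 1/(-14571) = -1/14571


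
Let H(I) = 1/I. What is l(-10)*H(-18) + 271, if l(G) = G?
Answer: 2444/9 ≈ 271.56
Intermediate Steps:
H(I) = 1/I
l(-10)*H(-18) + 271 = -10/(-18) + 271 = -10*(-1/18) + 271 = 5/9 + 271 = 2444/9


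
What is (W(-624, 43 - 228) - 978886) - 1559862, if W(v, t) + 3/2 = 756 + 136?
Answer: -5075715/2 ≈ -2.5379e+6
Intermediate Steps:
W(v, t) = 1781/2 (W(v, t) = -3/2 + (756 + 136) = -3/2 + 892 = 1781/2)
(W(-624, 43 - 228) - 978886) - 1559862 = (1781/2 - 978886) - 1559862 = -1955991/2 - 1559862 = -5075715/2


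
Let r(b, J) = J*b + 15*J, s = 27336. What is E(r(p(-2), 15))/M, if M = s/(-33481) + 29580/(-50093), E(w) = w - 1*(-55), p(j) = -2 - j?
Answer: -117401461310/589927557 ≈ -199.01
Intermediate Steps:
r(b, J) = 15*J + J*b
E(w) = 55 + w (E(w) = w + 55 = 55 + w)
M = -2359710228/1677163733 (M = 27336/(-33481) + 29580/(-50093) = 27336*(-1/33481) + 29580*(-1/50093) = -27336/33481 - 29580/50093 = -2359710228/1677163733 ≈ -1.4070)
E(r(p(-2), 15))/M = (55 + 15*(15 + (-2 - 1*(-2))))/(-2359710228/1677163733) = (55 + 15*(15 + (-2 + 2)))*(-1677163733/2359710228) = (55 + 15*(15 + 0))*(-1677163733/2359710228) = (55 + 15*15)*(-1677163733/2359710228) = (55 + 225)*(-1677163733/2359710228) = 280*(-1677163733/2359710228) = -117401461310/589927557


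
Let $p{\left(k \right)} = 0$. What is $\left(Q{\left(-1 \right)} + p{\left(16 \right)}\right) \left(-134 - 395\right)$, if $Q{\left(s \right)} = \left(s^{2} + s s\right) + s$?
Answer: $-529$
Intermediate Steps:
$Q{\left(s \right)} = s + 2 s^{2}$ ($Q{\left(s \right)} = \left(s^{2} + s^{2}\right) + s = 2 s^{2} + s = s + 2 s^{2}$)
$\left(Q{\left(-1 \right)} + p{\left(16 \right)}\right) \left(-134 - 395\right) = \left(- (1 + 2 \left(-1\right)) + 0\right) \left(-134 - 395\right) = \left(- (1 - 2) + 0\right) \left(-529\right) = \left(\left(-1\right) \left(-1\right) + 0\right) \left(-529\right) = \left(1 + 0\right) \left(-529\right) = 1 \left(-529\right) = -529$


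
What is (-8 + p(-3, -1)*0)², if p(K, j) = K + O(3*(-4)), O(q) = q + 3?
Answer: 64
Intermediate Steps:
O(q) = 3 + q
p(K, j) = -9 + K (p(K, j) = K + (3 + 3*(-4)) = K + (3 - 12) = K - 9 = -9 + K)
(-8 + p(-3, -1)*0)² = (-8 + (-9 - 3)*0)² = (-8 - 12*0)² = (-8 + 0)² = (-8)² = 64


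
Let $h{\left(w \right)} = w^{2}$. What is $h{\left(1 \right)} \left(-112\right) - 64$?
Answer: $-176$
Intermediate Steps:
$h{\left(1 \right)} \left(-112\right) - 64 = 1^{2} \left(-112\right) - 64 = 1 \left(-112\right) - 64 = -112 - 64 = -176$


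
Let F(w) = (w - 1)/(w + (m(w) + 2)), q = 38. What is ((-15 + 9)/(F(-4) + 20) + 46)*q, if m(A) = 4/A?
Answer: 112936/65 ≈ 1737.5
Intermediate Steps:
F(w) = (-1 + w)/(2 + w + 4/w) (F(w) = (w - 1)/(w + (4/w + 2)) = (-1 + w)/(w + (2 + 4/w)) = (-1 + w)/(2 + w + 4/w))
((-15 + 9)/(F(-4) + 20) + 46)*q = ((-15 + 9)/(-4*(-1 - 4)/(4 - 4*(2 - 4)) + 20) + 46)*38 = (-6/(-4*(-5)/(4 - 4*(-2)) + 20) + 46)*38 = (-6/(-4*(-5)/(4 + 8) + 20) + 46)*38 = (-6/(-4*(-5)/12 + 20) + 46)*38 = (-6/(-4*1/12*(-5) + 20) + 46)*38 = (-6/(5/3 + 20) + 46)*38 = (-6/65/3 + 46)*38 = (-6*3/65 + 46)*38 = (-18/65 + 46)*38 = (2972/65)*38 = 112936/65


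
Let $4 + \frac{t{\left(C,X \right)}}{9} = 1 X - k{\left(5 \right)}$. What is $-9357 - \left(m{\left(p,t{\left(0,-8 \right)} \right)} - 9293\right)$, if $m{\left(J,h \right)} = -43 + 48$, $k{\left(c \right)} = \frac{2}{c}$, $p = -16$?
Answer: $-69$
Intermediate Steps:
$t{\left(C,X \right)} = - \frac{198}{5} + 9 X$ ($t{\left(C,X \right)} = -36 + 9 \left(1 X - \frac{2}{5}\right) = -36 + 9 \left(X - 2 \cdot \frac{1}{5}\right) = -36 + 9 \left(X - \frac{2}{5}\right) = -36 + 9 \left(- \frac{2}{5} + X\right) = -36 + \left(- \frac{18}{5} + 9 X\right) = - \frac{198}{5} + 9 X$)
$m{\left(J,h \right)} = 5$
$-9357 - \left(m{\left(p,t{\left(0,-8 \right)} \right)} - 9293\right) = -9357 - \left(5 - 9293\right) = -9357 - -9288 = -9357 + 9288 = -69$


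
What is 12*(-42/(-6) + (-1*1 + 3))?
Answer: 108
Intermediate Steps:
12*(-42/(-6) + (-1*1 + 3)) = 12*(-42*(-⅙) + (-1 + 3)) = 12*(7 + 2) = 12*9 = 108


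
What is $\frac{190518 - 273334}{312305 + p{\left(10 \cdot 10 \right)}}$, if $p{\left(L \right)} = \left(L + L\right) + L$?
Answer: $- \frac{82816}{312605} \approx -0.26492$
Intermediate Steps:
$p{\left(L \right)} = 3 L$ ($p{\left(L \right)} = 2 L + L = 3 L$)
$\frac{190518 - 273334}{312305 + p{\left(10 \cdot 10 \right)}} = \frac{190518 - 273334}{312305 + 3 \cdot 10 \cdot 10} = - \frac{82816}{312305 + 3 \cdot 100} = - \frac{82816}{312305 + 300} = - \frac{82816}{312605}$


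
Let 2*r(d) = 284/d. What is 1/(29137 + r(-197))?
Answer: 197/5739847 ≈ 3.4321e-5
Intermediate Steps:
r(d) = 142/d (r(d) = (284/d)/2 = 142/d)
1/(29137 + r(-197)) = 1/(29137 + 142/(-197)) = 1/(29137 + 142*(-1/197)) = 1/(29137 - 142/197) = 1/(5739847/197) = 197/5739847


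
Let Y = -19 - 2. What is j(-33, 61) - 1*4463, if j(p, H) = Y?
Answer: -4484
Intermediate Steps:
Y = -21
j(p, H) = -21
j(-33, 61) - 1*4463 = -21 - 1*4463 = -21 - 4463 = -4484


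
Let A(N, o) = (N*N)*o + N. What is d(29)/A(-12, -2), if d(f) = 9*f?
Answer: -87/100 ≈ -0.87000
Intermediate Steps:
A(N, o) = N + o*N**2 (A(N, o) = N**2*o + N = o*N**2 + N = N + o*N**2)
d(29)/A(-12, -2) = (9*29)/((-12*(1 - 12*(-2)))) = 261/((-12*(1 + 24))) = 261/((-12*25)) = 261/(-300) = 261*(-1/300) = -87/100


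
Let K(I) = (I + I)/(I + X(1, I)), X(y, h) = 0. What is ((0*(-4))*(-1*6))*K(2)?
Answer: 0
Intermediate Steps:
K(I) = 2 (K(I) = (I + I)/(I + 0) = (2*I)/I = 2)
((0*(-4))*(-1*6))*K(2) = ((0*(-4))*(-1*6))*2 = (0*(-6))*2 = 0*2 = 0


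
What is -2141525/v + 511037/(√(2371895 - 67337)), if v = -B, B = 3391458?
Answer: 2141525/3391458 + 511037*√256062/768186 ≈ 337.27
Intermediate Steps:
v = -3391458 (v = -1*3391458 = -3391458)
-2141525/v + 511037/(√(2371895 - 67337)) = -2141525/(-3391458) + 511037/(√(2371895 - 67337)) = -2141525*(-1/3391458) + 511037/(√2304558) = 2141525/3391458 + 511037/((3*√256062)) = 2141525/3391458 + 511037*(√256062/768186) = 2141525/3391458 + 511037*√256062/768186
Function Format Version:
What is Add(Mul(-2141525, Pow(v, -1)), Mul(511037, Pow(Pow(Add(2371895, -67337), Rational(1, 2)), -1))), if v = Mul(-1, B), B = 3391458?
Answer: Add(Rational(2141525, 3391458), Mul(Rational(511037, 768186), Pow(256062, Rational(1, 2)))) ≈ 337.27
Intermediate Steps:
v = -3391458 (v = Mul(-1, 3391458) = -3391458)
Add(Mul(-2141525, Pow(v, -1)), Mul(511037, Pow(Pow(Add(2371895, -67337), Rational(1, 2)), -1))) = Add(Mul(-2141525, Pow(-3391458, -1)), Mul(511037, Pow(Pow(Add(2371895, -67337), Rational(1, 2)), -1))) = Add(Mul(-2141525, Rational(-1, 3391458)), Mul(511037, Pow(Pow(2304558, Rational(1, 2)), -1))) = Add(Rational(2141525, 3391458), Mul(511037, Pow(Mul(3, Pow(256062, Rational(1, 2))), -1))) = Add(Rational(2141525, 3391458), Mul(511037, Mul(Rational(1, 768186), Pow(256062, Rational(1, 2))))) = Add(Rational(2141525, 3391458), Mul(Rational(511037, 768186), Pow(256062, Rational(1, 2))))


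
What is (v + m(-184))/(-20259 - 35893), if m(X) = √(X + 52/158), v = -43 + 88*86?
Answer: -7525/56152 - I*√1146290/4436008 ≈ -0.13401 - 0.00024135*I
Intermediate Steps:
v = 7525 (v = -43 + 7568 = 7525)
m(X) = √(26/79 + X) (m(X) = √(X + 52*(1/158)) = √(X + 26/79) = √(26/79 + X))
(v + m(-184))/(-20259 - 35893) = (7525 + √(2054 + 6241*(-184))/79)/(-20259 - 35893) = (7525 + √(2054 - 1148344)/79)/(-56152) = (7525 + √(-1146290)/79)*(-1/56152) = (7525 + (I*√1146290)/79)*(-1/56152) = (7525 + I*√1146290/79)*(-1/56152) = -7525/56152 - I*√1146290/4436008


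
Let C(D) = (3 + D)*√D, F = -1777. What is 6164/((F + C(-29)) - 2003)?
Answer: -5824980/3577001 + 40066*I*√29/3577001 ≈ -1.6285 + 0.060319*I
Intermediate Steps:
C(D) = √D*(3 + D)
6164/((F + C(-29)) - 2003) = 6164/((-1777 + √(-29)*(3 - 29)) - 2003) = 6164/((-1777 + (I*√29)*(-26)) - 2003) = 6164/((-1777 - 26*I*√29) - 2003) = 6164/(-3780 - 26*I*√29)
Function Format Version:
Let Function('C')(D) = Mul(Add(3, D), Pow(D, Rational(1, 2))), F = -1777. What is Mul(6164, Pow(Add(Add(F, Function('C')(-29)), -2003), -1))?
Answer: Add(Rational(-5824980, 3577001), Mul(Rational(40066, 3577001), I, Pow(29, Rational(1, 2)))) ≈ Add(-1.6285, Mul(0.060319, I))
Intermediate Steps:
Function('C')(D) = Mul(Pow(D, Rational(1, 2)), Add(3, D))
Mul(6164, Pow(Add(Add(F, Function('C')(-29)), -2003), -1)) = Mul(6164, Pow(Add(Add(-1777, Mul(Pow(-29, Rational(1, 2)), Add(3, -29))), -2003), -1)) = Mul(6164, Pow(Add(Add(-1777, Mul(Mul(I, Pow(29, Rational(1, 2))), -26)), -2003), -1)) = Mul(6164, Pow(Add(Add(-1777, Mul(-26, I, Pow(29, Rational(1, 2)))), -2003), -1)) = Mul(6164, Pow(Add(-3780, Mul(-26, I, Pow(29, Rational(1, 2)))), -1))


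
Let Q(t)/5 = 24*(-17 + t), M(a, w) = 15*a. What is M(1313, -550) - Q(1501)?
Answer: -158385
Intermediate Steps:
Q(t) = -2040 + 120*t (Q(t) = 5*(24*(-17 + t)) = 5*(-408 + 24*t) = -2040 + 120*t)
M(1313, -550) - Q(1501) = 15*1313 - (-2040 + 120*1501) = 19695 - (-2040 + 180120) = 19695 - 1*178080 = 19695 - 178080 = -158385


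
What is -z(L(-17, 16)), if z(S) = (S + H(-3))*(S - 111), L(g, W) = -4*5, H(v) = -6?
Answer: -3406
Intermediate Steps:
L(g, W) = -20
z(S) = (-111 + S)*(-6 + S) (z(S) = (S - 6)*(S - 111) = (-6 + S)*(-111 + S) = (-111 + S)*(-6 + S))
-z(L(-17, 16)) = -(666 + (-20)² - 117*(-20)) = -(666 + 400 + 2340) = -1*3406 = -3406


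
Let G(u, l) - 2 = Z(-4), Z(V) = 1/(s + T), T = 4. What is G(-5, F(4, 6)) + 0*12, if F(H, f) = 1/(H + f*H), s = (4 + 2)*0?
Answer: 9/4 ≈ 2.2500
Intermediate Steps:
s = 0 (s = 6*0 = 0)
F(H, f) = 1/(H + H*f)
Z(V) = 1/4 (Z(V) = 1/(0 + 4) = 1/4)
G(u, l) = 9/4 (G(u, l) = 2 + 1/4 = 9/4)
G(-5, F(4, 6)) + 0*12 = 9/4 + 0*12 = 9/4 + 0 = 9/4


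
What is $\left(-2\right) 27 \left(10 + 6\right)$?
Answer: $-864$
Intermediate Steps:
$\left(-2\right) 27 \left(10 + 6\right) = \left(-54\right) 16 = -864$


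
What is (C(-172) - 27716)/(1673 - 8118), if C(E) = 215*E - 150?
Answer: 64846/6445 ≈ 10.061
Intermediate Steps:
C(E) = -150 + 215*E
(C(-172) - 27716)/(1673 - 8118) = ((-150 + 215*(-172)) - 27716)/(1673 - 8118) = ((-150 - 36980) - 27716)/(-6445) = (-37130 - 27716)*(-1/6445) = -64846*(-1/6445) = 64846/6445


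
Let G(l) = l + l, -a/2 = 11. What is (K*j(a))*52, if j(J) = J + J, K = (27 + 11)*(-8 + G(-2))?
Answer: 1043328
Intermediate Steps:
a = -22 (a = -2*11 = -22)
G(l) = 2*l
K = -456 (K = (27 + 11)*(-8 + 2*(-2)) = 38*(-8 - 4) = 38*(-12) = -456)
j(J) = 2*J
(K*j(a))*52 = -912*(-22)*52 = -456*(-44)*52 = 20064*52 = 1043328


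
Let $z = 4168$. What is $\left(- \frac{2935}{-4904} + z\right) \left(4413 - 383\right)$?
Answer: $\frac{41192256105}{2452} \approx 1.6799 \cdot 10^{7}$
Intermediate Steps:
$\left(- \frac{2935}{-4904} + z\right) \left(4413 - 383\right) = \left(- \frac{2935}{-4904} + 4168\right) \left(4413 - 383\right) = \left(\left(-2935\right) \left(- \frac{1}{4904}\right) + 4168\right) 4030 = \left(\frac{2935}{4904} + 4168\right) 4030 = \frac{20442807}{4904} \cdot 4030 = \frac{41192256105}{2452}$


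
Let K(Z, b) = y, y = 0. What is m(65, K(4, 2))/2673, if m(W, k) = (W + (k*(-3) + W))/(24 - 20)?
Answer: 65/5346 ≈ 0.012159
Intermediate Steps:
K(Z, b) = 0
m(W, k) = W/2 - 3*k/4 (m(W, k) = (W + (-3*k + W))/4 = (W + (W - 3*k))*(1/4) = (-3*k + 2*W)*(1/4) = W/2 - 3*k/4)
m(65, K(4, 2))/2673 = ((1/2)*65 - 3/4*0)/2673 = (65/2 + 0)*(1/2673) = (65/2)*(1/2673) = 65/5346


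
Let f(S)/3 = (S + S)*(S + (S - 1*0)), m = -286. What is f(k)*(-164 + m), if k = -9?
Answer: -437400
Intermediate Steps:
f(S) = 12*S² (f(S) = 3*((S + S)*(S + (S - 1*0))) = 3*((2*S)*(S + (S + 0))) = 3*((2*S)*(S + S)) = 3*((2*S)*(2*S)) = 3*(4*S²) = 12*S²)
f(k)*(-164 + m) = (12*(-9)²)*(-164 - 286) = (12*81)*(-450) = 972*(-450) = -437400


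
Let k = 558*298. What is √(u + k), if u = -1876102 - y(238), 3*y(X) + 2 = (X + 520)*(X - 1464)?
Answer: 4*I*√87503 ≈ 1183.2*I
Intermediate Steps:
y(X) = -⅔ + (-1464 + X)*(520 + X)/3 (y(X) = -⅔ + ((X + 520)*(X - 1464))/3 = -⅔ + ((520 + X)*(-1464 + X))/3 = -⅔ + ((-1464 + X)*(520 + X))/3 = -⅔ + (-1464 + X)*(520 + X)/3)
u = -1566332 (u = -1876102 - (-761282/3 - 944/3*238 + (⅓)*238²) = -1876102 - (-761282/3 - 224672/3 + (⅓)*56644) = -1876102 - (-761282/3 - 224672/3 + 56644/3) = -1876102 - 1*(-309770) = -1876102 + 309770 = -1566332)
k = 166284
√(u + k) = √(-1566332 + 166284) = √(-1400048) = 4*I*√87503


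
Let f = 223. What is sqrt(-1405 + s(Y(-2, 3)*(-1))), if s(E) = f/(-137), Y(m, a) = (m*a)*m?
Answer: 6*I*sqrt(733361)/137 ≈ 37.505*I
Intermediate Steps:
Y(m, a) = a*m**2 (Y(m, a) = (a*m)*m = a*m**2)
s(E) = -223/137 (s(E) = 223/(-137) = 223*(-1/137) = -223/137)
sqrt(-1405 + s(Y(-2, 3)*(-1))) = sqrt(-1405 - 223/137) = sqrt(-192708/137) = 6*I*sqrt(733361)/137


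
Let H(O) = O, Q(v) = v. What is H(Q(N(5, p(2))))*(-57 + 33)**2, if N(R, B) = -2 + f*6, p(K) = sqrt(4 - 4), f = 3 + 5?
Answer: 26496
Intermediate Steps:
f = 8
p(K) = 0 (p(K) = sqrt(0) = 0)
N(R, B) = 46 (N(R, B) = -2 + 8*6 = -2 + 48 = 46)
H(Q(N(5, p(2))))*(-57 + 33)**2 = 46*(-57 + 33)**2 = 46*(-24)**2 = 46*576 = 26496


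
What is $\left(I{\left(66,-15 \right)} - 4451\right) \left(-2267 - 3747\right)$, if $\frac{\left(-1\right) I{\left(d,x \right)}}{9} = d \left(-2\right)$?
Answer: $19623682$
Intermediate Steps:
$I{\left(d,x \right)} = 18 d$ ($I{\left(d,x \right)} = - 9 d \left(-2\right) = - 9 \left(- 2 d\right) = 18 d$)
$\left(I{\left(66,-15 \right)} - 4451\right) \left(-2267 - 3747\right) = \left(18 \cdot 66 - 4451\right) \left(-2267 - 3747\right) = \left(1188 - 4451\right) \left(-6014\right) = \left(-3263\right) \left(-6014\right) = 19623682$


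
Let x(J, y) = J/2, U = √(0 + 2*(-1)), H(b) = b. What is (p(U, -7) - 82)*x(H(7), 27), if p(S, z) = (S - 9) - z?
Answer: -294 + 7*I*√2/2 ≈ -294.0 + 4.9497*I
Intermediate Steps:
U = I*√2 (U = √(0 - 2) = √(-2) = I*√2 ≈ 1.4142*I)
p(S, z) = -9 + S - z (p(S, z) = (-9 + S) - z = -9 + S - z)
x(J, y) = J/2 (x(J, y) = J*(½) = J/2)
(p(U, -7) - 82)*x(H(7), 27) = ((-9 + I*√2 - 1*(-7)) - 82)*((½)*7) = ((-9 + I*√2 + 7) - 82)*(7/2) = ((-2 + I*√2) - 82)*(7/2) = (-84 + I*√2)*(7/2) = -294 + 7*I*√2/2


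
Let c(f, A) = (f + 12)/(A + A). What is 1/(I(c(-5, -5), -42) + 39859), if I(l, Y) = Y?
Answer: 1/39817 ≈ 2.5115e-5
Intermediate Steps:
c(f, A) = (12 + f)/(2*A) (c(f, A) = (12 + f)/((2*A)) = (12 + f)*(1/(2*A)) = (12 + f)/(2*A))
1/(I(c(-5, -5), -42) + 39859) = 1/(-42 + 39859) = 1/39817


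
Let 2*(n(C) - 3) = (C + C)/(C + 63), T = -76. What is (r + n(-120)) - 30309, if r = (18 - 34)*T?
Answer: -552670/19 ≈ -29088.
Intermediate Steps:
n(C) = 3 + C/(63 + C) (n(C) = 3 + ((C + C)/(C + 63))/2 = 3 + ((2*C)/(63 + C))/2 = 3 + (2*C/(63 + C))/2 = 3 + C/(63 + C))
r = 1216 (r = (18 - 34)*(-76) = -16*(-76) = 1216)
(r + n(-120)) - 30309 = (1216 + (189 + 4*(-120))/(63 - 120)) - 30309 = (1216 + (189 - 480)/(-57)) - 30309 = (1216 - 1/57*(-291)) - 30309 = (1216 + 97/19) - 30309 = 23201/19 - 30309 = -552670/19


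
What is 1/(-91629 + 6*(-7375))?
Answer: -1/135879 ≈ -7.3595e-6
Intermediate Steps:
1/(-91629 + 6*(-7375)) = 1/(-91629 - 44250) = 1/(-135879) = -1/135879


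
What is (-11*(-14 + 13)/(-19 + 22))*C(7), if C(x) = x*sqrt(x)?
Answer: 77*sqrt(7)/3 ≈ 67.908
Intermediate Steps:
C(x) = x**(3/2)
(-11*(-14 + 13)/(-19 + 22))*C(7) = (-11*(-14 + 13)/(-19 + 22))*7**(3/2) = (-(-11)/3)*(7*sqrt(7)) = (-11*(-1/3))*(7*sqrt(7)) = 11*(7*sqrt(7))/3 = 77*sqrt(7)/3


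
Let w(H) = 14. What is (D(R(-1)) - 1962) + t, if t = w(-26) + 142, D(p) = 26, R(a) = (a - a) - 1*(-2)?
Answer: -1780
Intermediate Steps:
R(a) = 2 (R(a) = 0 + 2 = 2)
t = 156 (t = 14 + 142 = 156)
(D(R(-1)) - 1962) + t = (26 - 1962) + 156 = -1936 + 156 = -1780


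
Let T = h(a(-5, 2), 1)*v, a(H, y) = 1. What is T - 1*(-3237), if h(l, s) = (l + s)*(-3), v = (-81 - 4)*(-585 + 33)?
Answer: -278283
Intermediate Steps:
v = 46920 (v = -85*(-552) = 46920)
h(l, s) = -3*l - 3*s
T = -281520 (T = (-3*1 - 3*1)*46920 = (-3 - 3)*46920 = -6*46920 = -281520)
T - 1*(-3237) = -281520 - 1*(-3237) = -281520 + 3237 = -278283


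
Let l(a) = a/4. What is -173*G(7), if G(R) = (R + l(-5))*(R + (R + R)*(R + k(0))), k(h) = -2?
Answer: -306383/4 ≈ -76596.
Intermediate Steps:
l(a) = a/4 (l(a) = a*(¼) = a/4)
G(R) = (-5/4 + R)*(R + 2*R*(-2 + R)) (G(R) = (R + (¼)*(-5))*(R + (R + R)*(R - 2)) = (R - 5/4)*(R + (2*R)*(-2 + R)) = (-5/4 + R)*(R + 2*R*(-2 + R)))
-173*G(7) = -173*7*(15 - 22*7 + 8*7²)/4 = -173*7*(15 - 154 + 8*49)/4 = -173*7*(15 - 154 + 392)/4 = -173*7*253/4 = -173*1771/4 = -306383/4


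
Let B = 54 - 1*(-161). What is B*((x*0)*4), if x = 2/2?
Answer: 0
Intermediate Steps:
x = 1 (x = 2*(½) = 1)
B = 215 (B = 54 + 161 = 215)
B*((x*0)*4) = 215*((1*0)*4) = 215*(0*4) = 215*0 = 0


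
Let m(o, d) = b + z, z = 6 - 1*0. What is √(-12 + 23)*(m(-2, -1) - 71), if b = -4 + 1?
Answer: -68*√11 ≈ -225.53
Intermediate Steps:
b = -3
z = 6 (z = 6 + 0 = 6)
m(o, d) = 3 (m(o, d) = -3 + 6 = 3)
√(-12 + 23)*(m(-2, -1) - 71) = √(-12 + 23)*(3 - 71) = √11*(-68) = -68*√11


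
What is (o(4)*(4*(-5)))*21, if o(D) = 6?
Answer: -2520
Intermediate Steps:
(o(4)*(4*(-5)))*21 = (6*(4*(-5)))*21 = (6*(-20))*21 = -120*21 = -2520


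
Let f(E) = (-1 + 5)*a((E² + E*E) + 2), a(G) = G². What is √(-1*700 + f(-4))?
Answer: 6*√109 ≈ 62.642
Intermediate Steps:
f(E) = 4*(2 + 2*E²)² (f(E) = (-1 + 5)*((E² + E*E) + 2)² = 4*((E² + E²) + 2)² = 4*(2*E² + 2)² = 4*(2 + 2*E²)²)
√(-1*700 + f(-4)) = √(-1*700 + 16*(1 + (-4)²)²) = √(-700 + 16*(1 + 16)²) = √(-700 + 16*17²) = √(-700 + 16*289) = √(-700 + 4624) = √3924 = 6*√109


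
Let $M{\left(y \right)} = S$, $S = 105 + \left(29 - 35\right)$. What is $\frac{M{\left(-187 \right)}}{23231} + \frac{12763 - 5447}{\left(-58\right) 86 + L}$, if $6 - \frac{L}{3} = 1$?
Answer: $- \frac{169465669}{115527763} \approx -1.4669$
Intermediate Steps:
$L = 15$ ($L = 18 - 3 = 15$)
$S = 99$ ($S = 105 + \left(29 - 35\right) = 105 - 6 = 99$)
$M{\left(y \right)} = 99$
$\frac{M{\left(-187 \right)}}{23231} + \frac{12763 - 5447}{\left(-58\right) 86 + L} = \frac{99}{23231} + \frac{12763 - 5447}{\left(-58\right) 86 + 15} = 99 \cdot \frac{1}{23231} + \frac{7316}{-4988 + 15} = \frac{99}{23231} + \frac{7316}{-4973} = \frac{99}{23231} + 7316 \left(- \frac{1}{4973}\right) = \frac{99}{23231} - \frac{7316}{4973} = - \frac{169465669}{115527763}$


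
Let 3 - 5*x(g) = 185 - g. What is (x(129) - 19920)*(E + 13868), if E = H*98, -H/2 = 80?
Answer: 180571236/5 ≈ 3.6114e+7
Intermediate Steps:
H = -160 (H = -2*80 = -160)
E = -15680 (E = -160*98 = -15680)
x(g) = -182/5 + g/5 (x(g) = ⅗ - (185 - g)/5 = ⅗ + (-37 + g/5) = -182/5 + g/5)
(x(129) - 19920)*(E + 13868) = ((-182/5 + (⅕)*129) - 19920)*(-15680 + 13868) = ((-182/5 + 129/5) - 19920)*(-1812) = (-53/5 - 19920)*(-1812) = -99653/5*(-1812) = 180571236/5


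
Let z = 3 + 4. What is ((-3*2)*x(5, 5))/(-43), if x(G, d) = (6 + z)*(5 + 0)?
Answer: 390/43 ≈ 9.0698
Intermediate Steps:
z = 7
x(G, d) = 65 (x(G, d) = (6 + 7)*(5 + 0) = 13*5 = 65)
((-3*2)*x(5, 5))/(-43) = (-3*2*65)/(-43) = -6*65*(-1/43) = -390*(-1/43) = 390/43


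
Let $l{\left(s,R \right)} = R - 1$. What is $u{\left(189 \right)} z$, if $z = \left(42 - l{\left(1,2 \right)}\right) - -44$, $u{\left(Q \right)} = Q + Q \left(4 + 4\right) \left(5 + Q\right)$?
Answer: $24948945$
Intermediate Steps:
$u{\left(Q \right)} = Q + Q \left(40 + 8 Q\right)$ ($u{\left(Q \right)} = Q + Q 8 \left(5 + Q\right) = Q + Q \left(40 + 8 Q\right)$)
$l{\left(s,R \right)} = -1 + R$
$z = 85$ ($z = \left(42 - \left(-1 + 2\right)\right) - -44 = \left(42 - 1\right) + 44 = 41 + 44 = 85$)
$u{\left(189 \right)} z = 189 \left(41 + 8 \cdot 189\right) 85 = 189 \left(41 + 1512\right) 85 = 189 \cdot 1553 \cdot 85 = 293517 \cdot 85 = 24948945$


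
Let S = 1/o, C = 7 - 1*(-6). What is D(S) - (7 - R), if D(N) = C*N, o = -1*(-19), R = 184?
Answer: 3376/19 ≈ 177.68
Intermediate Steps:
o = 19
C = 13 (C = 7 + 6 = 13)
S = 1/19 ≈ 0.052632
D(N) = 13*N
D(S) - (7 - R) = 13*(1/19) - (7 - 1*184) = 13/19 - (7 - 184) = 13/19 - 1*(-177) = 13/19 + 177 = 3376/19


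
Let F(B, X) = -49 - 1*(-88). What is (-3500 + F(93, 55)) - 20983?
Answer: -24444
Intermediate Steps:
F(B, X) = 39 (F(B, X) = -49 + 88 = 39)
(-3500 + F(93, 55)) - 20983 = (-3500 + 39) - 20983 = -3461 - 20983 = -24444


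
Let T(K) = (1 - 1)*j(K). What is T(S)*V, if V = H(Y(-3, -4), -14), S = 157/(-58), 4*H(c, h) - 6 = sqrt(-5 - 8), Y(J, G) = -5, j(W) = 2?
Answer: 0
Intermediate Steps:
H(c, h) = 3/2 + I*sqrt(13)/4 (H(c, h) = 3/2 + sqrt(-5 - 8)/4 = 3/2 + sqrt(-13)/4 = 3/2 + (I*sqrt(13))/4 = 3/2 + I*sqrt(13)/4)
S = -157/58 (S = 157*(-1/58) = -157/58 ≈ -2.7069)
T(K) = 0 (T(K) = (1 - 1)*2 = 0*2 = 0)
V = 3/2 + I*sqrt(13)/4 ≈ 1.5 + 0.90139*I
T(S)*V = 0*(3/2 + I*sqrt(13)/4) = 0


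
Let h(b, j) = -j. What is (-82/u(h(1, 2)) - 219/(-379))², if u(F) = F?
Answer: 248314564/143641 ≈ 1728.7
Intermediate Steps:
(-82/u(h(1, 2)) - 219/(-379))² = (-82/((-1*2)) - 219/(-379))² = (-82/(-2) - 219*(-1/379))² = (-82*(-½) + 219/379)² = (41 + 219/379)² = (15758/379)² = 248314564/143641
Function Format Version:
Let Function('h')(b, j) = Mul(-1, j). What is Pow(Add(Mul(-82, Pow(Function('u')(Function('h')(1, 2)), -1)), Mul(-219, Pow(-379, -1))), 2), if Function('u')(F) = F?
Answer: Rational(248314564, 143641) ≈ 1728.7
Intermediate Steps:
Pow(Add(Mul(-82, Pow(Function('u')(Function('h')(1, 2)), -1)), Mul(-219, Pow(-379, -1))), 2) = Pow(Add(Mul(-82, Pow(Mul(-1, 2), -1)), Mul(-219, Pow(-379, -1))), 2) = Pow(Add(Mul(-82, Pow(-2, -1)), Mul(-219, Rational(-1, 379))), 2) = Pow(Add(Mul(-82, Rational(-1, 2)), Rational(219, 379)), 2) = Pow(Add(41, Rational(219, 379)), 2) = Pow(Rational(15758, 379), 2) = Rational(248314564, 143641)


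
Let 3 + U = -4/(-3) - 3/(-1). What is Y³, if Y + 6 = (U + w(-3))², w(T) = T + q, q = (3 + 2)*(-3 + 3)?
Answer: -24389/729 ≈ -33.455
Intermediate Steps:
q = 0 (q = 5*0 = 0)
U = 4/3 (U = -3 + (-4/(-3) - 3/(-1)) = -3 + (-4*(-⅓) - 3*(-1)) = -3 + (4/3 + 3) = -3 + 13/3 = 4/3 ≈ 1.3333)
w(T) = T (w(T) = T + 0 = T)
Y = -29/9 (Y = -6 + (4/3 - 3)² = -6 + (-5/3)² = -6 + 25/9 = -29/9 ≈ -3.2222)
Y³ = (-29/9)³ = -24389/729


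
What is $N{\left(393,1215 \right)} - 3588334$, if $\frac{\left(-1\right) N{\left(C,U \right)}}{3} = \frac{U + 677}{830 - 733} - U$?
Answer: $- \frac{347720509}{97} \approx -3.5847 \cdot 10^{6}$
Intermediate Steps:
$N{\left(C,U \right)} = - \frac{2031}{97} + \frac{288 U}{97}$ ($N{\left(C,U \right)} = - 3 \left(\frac{U + 677}{830 - 733} - U\right) = - 3 \left(\frac{677 + U}{97} - U\right) = - 3 \left(\left(677 + U\right) \frac{1}{97} - U\right) = - 3 \left(\left(\frac{677}{97} + \frac{U}{97}\right) - U\right) = - 3 \left(\frac{677}{97} - \frac{96 U}{97}\right) = - \frac{2031}{97} + \frac{288 U}{97}$)
$N{\left(393,1215 \right)} - 3588334 = \left(- \frac{2031}{97} + \frac{288}{97} \cdot 1215\right) - 3588334 = \left(- \frac{2031}{97} + \frac{349920}{97}\right) - 3588334 = \frac{347889}{97} - 3588334 = - \frac{347720509}{97}$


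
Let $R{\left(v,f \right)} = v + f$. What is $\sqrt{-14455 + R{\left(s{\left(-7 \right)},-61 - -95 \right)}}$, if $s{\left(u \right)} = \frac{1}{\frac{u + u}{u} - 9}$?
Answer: $\frac{2 i \sqrt{176659}}{7} \approx 120.09 i$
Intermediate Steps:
$s{\left(u \right)} = - \frac{1}{7}$ ($s{\left(u \right)} = \frac{1}{\frac{2 u}{u} - 9} = \frac{1}{2 - 9} = \frac{1}{-7} = - \frac{1}{7}$)
$R{\left(v,f \right)} = f + v$
$\sqrt{-14455 + R{\left(s{\left(-7 \right)},-61 - -95 \right)}} = \sqrt{-14455 - - \frac{237}{7}} = \sqrt{-14455 + \left(\left(-61 + 95\right) - \frac{1}{7}\right)} = \sqrt{-14455 + \left(34 - \frac{1}{7}\right)} = \sqrt{-14455 + \frac{237}{7}} = \sqrt{- \frac{100948}{7}} = \frac{2 i \sqrt{176659}}{7}$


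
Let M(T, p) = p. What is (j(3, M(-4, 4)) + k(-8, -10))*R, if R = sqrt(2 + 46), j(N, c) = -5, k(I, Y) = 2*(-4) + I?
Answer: -84*sqrt(3) ≈ -145.49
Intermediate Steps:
k(I, Y) = -8 + I
R = 4*sqrt(3) (R = sqrt(48) = 4*sqrt(3) ≈ 6.9282)
(j(3, M(-4, 4)) + k(-8, -10))*R = (-5 + (-8 - 8))*(4*sqrt(3)) = (-5 - 16)*(4*sqrt(3)) = -84*sqrt(3)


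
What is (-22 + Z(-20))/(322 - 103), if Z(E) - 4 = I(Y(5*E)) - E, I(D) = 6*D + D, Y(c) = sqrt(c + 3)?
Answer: 2/219 + 7*I*sqrt(97)/219 ≈ 0.0091324 + 0.3148*I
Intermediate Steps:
Y(c) = sqrt(3 + c)
I(D) = 7*D
Z(E) = 4 - E + 7*sqrt(3 + 5*E) (Z(E) = 4 + (7*sqrt(3 + 5*E) - E) = 4 + (-E + 7*sqrt(3 + 5*E)) = 4 - E + 7*sqrt(3 + 5*E))
(-22 + Z(-20))/(322 - 103) = (-22 + (4 - 1*(-20) + 7*sqrt(3 + 5*(-20))))/(322 - 103) = (-22 + (4 + 20 + 7*sqrt(3 - 100)))/219 = (-22 + (4 + 20 + 7*sqrt(-97)))*(1/219) = (-22 + (4 + 20 + 7*(I*sqrt(97))))*(1/219) = (-22 + (4 + 20 + 7*I*sqrt(97)))*(1/219) = (-22 + (24 + 7*I*sqrt(97)))*(1/219) = (2 + 7*I*sqrt(97))*(1/219) = 2/219 + 7*I*sqrt(97)/219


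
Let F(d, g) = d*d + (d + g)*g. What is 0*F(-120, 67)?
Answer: 0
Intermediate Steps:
F(d, g) = d² + g*(d + g)
0*F(-120, 67) = 0*((-120)² + 67² - 120*67) = 0*(14400 + 4489 - 8040) = 0*10849 = 0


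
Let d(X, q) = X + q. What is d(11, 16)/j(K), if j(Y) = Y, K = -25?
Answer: -27/25 ≈ -1.0800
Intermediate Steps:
d(11, 16)/j(K) = (11 + 16)/(-25) = 27*(-1/25) = -27/25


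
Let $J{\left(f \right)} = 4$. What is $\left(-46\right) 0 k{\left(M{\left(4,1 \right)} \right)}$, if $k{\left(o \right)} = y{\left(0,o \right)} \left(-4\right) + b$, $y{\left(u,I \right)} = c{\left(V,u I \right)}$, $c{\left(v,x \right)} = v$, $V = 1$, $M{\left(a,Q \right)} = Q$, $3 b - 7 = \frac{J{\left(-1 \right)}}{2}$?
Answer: $0$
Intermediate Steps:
$b = 3$ ($b = \frac{7}{3} + \frac{4 \cdot \frac{1}{2}}{3} = \frac{7}{3} + \frac{1}{3} \cdot 2 = \frac{7}{3} + \frac{2}{3} = 3$)
$y{\left(u,I \right)} = 1$
$k{\left(o \right)} = -1$ ($k{\left(o \right)} = 1 \left(-4\right) + 3 = -4 + 3 = -1$)
$\left(-46\right) 0 k{\left(M{\left(4,1 \right)} \right)} = \left(-46\right) 0 \left(-1\right) = 0 \left(-1\right) = 0$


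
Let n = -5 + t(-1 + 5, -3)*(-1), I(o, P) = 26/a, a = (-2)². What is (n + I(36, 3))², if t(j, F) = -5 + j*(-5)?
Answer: 2809/4 ≈ 702.25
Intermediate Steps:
a = 4
t(j, F) = -5 - 5*j
I(o, P) = 13/2 (I(o, P) = 26/4 = 26*(¼) = 13/2)
n = 20 (n = -5 + (-5 - 5*(-1 + 5))*(-1) = -5 + (-5 - 5*4)*(-1) = -5 + (-5 - 20)*(-1) = -5 - 25*(-1) = -5 + 25 = 20)
(n + I(36, 3))² = (20 + 13/2)² = (53/2)² = 2809/4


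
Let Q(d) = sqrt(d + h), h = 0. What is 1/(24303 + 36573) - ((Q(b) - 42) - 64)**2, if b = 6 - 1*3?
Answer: -684185363/60876 + 212*sqrt(3) ≈ -10872.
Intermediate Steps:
b = 3 (b = 6 - 3 = 3)
Q(d) = sqrt(d) (Q(d) = sqrt(d + 0) = sqrt(d))
1/(24303 + 36573) - ((Q(b) - 42) - 64)**2 = 1/(24303 + 36573) - ((sqrt(3) - 42) - 64)**2 = 1/60876 - ((-42 + sqrt(3)) - 64)**2 = 1/60876 - (-106 + sqrt(3))**2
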